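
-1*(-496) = 496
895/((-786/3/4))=-1790/131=-13.66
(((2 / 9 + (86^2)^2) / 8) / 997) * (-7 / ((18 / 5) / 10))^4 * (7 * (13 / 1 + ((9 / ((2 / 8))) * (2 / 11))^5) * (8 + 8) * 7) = 87648954438801010322210937500 / 9481370797503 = 9244333579052104.08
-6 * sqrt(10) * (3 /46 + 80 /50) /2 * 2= -31.60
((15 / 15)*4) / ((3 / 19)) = 76 / 3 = 25.33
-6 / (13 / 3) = -1.38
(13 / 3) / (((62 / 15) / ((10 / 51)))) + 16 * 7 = 177397 / 1581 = 112.21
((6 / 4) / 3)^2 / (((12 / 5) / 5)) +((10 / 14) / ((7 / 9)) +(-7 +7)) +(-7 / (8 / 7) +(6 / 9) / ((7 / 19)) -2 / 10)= -12059 / 3920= -3.08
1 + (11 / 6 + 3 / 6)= 10 / 3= 3.33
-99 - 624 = -723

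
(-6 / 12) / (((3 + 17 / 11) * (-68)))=11 / 6800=0.00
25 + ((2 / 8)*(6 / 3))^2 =101 / 4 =25.25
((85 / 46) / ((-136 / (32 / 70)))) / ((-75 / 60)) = 4 / 805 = 0.00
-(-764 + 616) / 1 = 148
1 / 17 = 0.06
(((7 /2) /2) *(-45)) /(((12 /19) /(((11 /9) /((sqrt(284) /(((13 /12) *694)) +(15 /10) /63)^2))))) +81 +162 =-167980071709775133177 /4283621264180 +4974857931113202132 *sqrt(71) /1070905316045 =-71079.95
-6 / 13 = -0.46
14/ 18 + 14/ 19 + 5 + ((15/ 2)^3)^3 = 6573815023493/ 87552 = 75084692.79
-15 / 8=-1.88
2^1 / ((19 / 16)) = 32 / 19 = 1.68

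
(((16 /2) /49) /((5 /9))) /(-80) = -9 /2450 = -0.00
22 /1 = 22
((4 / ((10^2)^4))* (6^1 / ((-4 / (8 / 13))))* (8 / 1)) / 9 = -1 / 30468750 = -0.00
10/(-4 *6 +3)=-10/21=-0.48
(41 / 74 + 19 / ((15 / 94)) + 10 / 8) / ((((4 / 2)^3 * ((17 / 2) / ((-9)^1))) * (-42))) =268333 / 704480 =0.38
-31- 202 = -233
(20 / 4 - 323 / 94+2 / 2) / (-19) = -241 / 1786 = -0.13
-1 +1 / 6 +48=283 / 6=47.17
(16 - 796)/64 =-195/16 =-12.19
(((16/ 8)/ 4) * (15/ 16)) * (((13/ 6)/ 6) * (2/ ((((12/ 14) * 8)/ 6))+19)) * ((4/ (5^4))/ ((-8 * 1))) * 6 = -1079/ 64000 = -0.02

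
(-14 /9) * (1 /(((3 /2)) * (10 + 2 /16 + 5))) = -0.07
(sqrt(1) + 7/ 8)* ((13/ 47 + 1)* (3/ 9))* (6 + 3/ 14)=6525/ 1316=4.96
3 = 3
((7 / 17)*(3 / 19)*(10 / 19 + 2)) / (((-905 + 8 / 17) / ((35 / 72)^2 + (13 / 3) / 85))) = -886123 / 16986356820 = -0.00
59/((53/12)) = 708/53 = 13.36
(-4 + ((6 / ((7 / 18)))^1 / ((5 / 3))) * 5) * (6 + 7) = 3848 / 7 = 549.71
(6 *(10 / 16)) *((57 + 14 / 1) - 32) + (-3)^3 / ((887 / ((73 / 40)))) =5186979 / 35480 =146.19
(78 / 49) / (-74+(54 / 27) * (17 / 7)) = -39 / 1694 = -0.02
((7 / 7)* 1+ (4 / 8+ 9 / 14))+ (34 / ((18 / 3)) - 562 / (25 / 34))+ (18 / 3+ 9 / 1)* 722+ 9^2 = 5331107 / 525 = 10154.49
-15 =-15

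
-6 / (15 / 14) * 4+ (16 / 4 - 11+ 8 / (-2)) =-167 / 5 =-33.40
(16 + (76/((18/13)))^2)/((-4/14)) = -858662/81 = -10600.77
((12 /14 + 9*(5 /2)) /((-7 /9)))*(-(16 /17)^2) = 26.60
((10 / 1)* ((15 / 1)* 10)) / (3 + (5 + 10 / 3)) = 2250 / 17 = 132.35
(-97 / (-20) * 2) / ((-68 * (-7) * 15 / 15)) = 97 / 4760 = 0.02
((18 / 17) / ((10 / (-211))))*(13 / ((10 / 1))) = -29.04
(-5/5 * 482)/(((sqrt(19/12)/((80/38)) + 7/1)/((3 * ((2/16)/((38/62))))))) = -753076800/17744879 + 448260 * sqrt(57)/933941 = -38.82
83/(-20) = -83/20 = -4.15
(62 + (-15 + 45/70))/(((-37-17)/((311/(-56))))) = 207437/42336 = 4.90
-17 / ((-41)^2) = -17 / 1681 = -0.01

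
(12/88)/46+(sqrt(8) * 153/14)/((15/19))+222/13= 224703/13156+969 * sqrt(2)/35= 56.23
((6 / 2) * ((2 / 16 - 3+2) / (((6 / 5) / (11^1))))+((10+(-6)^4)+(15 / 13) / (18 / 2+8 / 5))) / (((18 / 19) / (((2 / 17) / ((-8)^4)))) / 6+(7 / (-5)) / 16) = 1342661505 / 5757082123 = 0.23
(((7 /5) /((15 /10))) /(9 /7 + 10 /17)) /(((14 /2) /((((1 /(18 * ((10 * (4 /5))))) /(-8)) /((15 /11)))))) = -1309 /28900800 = -0.00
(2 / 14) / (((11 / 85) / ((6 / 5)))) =102 / 77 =1.32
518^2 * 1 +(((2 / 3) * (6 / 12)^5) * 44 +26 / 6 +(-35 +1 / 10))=5365887 / 20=268294.35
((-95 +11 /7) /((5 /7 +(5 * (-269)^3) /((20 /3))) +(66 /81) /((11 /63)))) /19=7848 /23299726885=0.00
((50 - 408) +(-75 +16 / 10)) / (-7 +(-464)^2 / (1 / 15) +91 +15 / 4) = -2876 / 21530185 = -0.00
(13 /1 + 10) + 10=33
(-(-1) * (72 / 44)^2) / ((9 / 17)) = 612 / 121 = 5.06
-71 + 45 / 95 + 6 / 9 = -3982 / 57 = -69.86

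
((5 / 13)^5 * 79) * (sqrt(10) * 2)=4.21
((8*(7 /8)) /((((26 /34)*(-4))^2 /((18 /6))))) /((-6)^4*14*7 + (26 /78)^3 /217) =0.00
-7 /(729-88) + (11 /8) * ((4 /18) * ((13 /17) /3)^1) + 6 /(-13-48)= -2253785 /71789436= -0.03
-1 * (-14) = 14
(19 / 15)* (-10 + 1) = -57 / 5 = -11.40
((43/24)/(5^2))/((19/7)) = 301/11400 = 0.03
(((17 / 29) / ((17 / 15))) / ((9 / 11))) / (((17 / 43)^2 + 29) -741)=-101695 / 114509313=-0.00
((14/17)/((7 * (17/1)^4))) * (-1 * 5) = -10/1419857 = -0.00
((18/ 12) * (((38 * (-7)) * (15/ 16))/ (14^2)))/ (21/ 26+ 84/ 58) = -35815/ 42336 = -0.85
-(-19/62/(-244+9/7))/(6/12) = -133/52669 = -0.00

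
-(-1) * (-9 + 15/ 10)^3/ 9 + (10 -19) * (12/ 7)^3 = -253041/ 2744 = -92.22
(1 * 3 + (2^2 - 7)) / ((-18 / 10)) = 0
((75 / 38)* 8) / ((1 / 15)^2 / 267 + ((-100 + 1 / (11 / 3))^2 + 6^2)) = 545180625 / 344643291856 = 0.00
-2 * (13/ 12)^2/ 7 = -169/ 504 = -0.34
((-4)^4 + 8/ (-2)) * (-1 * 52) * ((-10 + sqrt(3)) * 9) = 1179360 - 117936 * sqrt(3) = 975088.86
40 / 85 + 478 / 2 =4071 / 17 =239.47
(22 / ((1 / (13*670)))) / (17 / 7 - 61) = -134134 / 41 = -3271.56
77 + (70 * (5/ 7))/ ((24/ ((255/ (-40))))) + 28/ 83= 170133/ 2656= 64.06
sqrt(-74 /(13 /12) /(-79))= 2 * sqrt(227994) /1027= 0.93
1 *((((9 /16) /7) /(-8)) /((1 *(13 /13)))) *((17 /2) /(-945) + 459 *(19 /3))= -5494213 /188160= -29.20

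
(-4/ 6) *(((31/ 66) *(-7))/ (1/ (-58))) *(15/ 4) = -31465/ 66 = -476.74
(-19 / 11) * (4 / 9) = -76 / 99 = -0.77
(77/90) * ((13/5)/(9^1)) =1001/4050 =0.25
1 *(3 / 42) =0.07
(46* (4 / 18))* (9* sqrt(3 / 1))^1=92* sqrt(3)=159.35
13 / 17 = 0.76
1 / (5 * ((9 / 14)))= 0.31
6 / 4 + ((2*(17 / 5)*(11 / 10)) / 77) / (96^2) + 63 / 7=16934417 / 1612800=10.50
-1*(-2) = 2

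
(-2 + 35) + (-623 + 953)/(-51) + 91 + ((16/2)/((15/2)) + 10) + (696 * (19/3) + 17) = 1161167/255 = 4553.60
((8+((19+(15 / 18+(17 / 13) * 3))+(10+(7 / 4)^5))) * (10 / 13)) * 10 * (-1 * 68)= -30427.12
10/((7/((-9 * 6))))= -540/7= -77.14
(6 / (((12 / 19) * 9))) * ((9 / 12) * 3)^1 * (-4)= -9.50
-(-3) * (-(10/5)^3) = -24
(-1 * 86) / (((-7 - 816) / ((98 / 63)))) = 1204 / 7407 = 0.16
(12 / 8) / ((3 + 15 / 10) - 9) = -1 / 3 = -0.33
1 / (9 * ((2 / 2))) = 1 / 9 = 0.11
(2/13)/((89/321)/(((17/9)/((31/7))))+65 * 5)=12733/26952263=0.00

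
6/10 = 0.60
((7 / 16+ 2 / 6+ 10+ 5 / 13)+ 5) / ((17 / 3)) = 593 / 208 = 2.85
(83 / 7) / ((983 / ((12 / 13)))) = 996 / 89453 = 0.01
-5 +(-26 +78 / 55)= -1627 / 55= -29.58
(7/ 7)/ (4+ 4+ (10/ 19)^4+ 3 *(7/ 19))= 130321/ 1196607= 0.11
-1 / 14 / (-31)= 1 / 434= 0.00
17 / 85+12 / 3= 21 / 5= 4.20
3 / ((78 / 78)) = 3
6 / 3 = 2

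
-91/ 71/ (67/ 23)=-2093/ 4757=-0.44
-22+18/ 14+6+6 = -61/ 7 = -8.71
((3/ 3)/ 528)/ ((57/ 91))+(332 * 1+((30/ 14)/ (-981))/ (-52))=99110293537/ 298522224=332.00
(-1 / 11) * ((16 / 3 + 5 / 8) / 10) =-13 / 240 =-0.05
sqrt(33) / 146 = 0.04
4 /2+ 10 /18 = 23 /9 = 2.56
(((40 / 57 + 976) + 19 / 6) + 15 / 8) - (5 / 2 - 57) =157509 / 152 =1036.24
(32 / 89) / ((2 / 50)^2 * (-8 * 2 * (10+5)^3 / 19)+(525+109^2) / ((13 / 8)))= 0.00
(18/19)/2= 9/19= 0.47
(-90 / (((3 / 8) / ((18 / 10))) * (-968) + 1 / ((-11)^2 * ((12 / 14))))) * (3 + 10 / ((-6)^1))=9680 / 16267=0.60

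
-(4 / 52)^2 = -1 / 169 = -0.01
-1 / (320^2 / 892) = -223 / 25600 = -0.01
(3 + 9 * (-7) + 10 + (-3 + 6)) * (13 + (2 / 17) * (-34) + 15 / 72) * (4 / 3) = -10387 / 18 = -577.06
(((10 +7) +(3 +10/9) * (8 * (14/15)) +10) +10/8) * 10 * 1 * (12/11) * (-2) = -127324/99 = -1286.10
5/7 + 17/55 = 394/385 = 1.02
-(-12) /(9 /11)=44 /3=14.67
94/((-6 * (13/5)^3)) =-5875/6591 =-0.89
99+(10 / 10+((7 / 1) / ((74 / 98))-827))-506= -45278 / 37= -1223.73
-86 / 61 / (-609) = 86 / 37149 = 0.00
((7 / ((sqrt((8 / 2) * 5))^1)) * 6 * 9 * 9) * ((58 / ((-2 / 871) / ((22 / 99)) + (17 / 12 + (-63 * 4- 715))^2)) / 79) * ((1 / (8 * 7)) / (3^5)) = 909324 * sqrt(5) / 46190988859685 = 0.00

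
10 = 10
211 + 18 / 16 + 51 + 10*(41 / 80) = 1073 / 4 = 268.25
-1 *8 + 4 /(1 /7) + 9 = 29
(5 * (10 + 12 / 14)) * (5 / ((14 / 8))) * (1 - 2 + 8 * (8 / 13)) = 387600 / 637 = 608.48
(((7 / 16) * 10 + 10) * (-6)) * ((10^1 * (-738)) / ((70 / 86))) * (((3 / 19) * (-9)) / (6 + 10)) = -147801105 / 2128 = -69455.41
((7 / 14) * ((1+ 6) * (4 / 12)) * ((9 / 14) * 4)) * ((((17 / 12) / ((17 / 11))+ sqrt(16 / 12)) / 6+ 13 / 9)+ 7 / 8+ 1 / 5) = sqrt(3) / 3+ 481 / 60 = 8.59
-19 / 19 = -1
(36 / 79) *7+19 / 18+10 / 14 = 49369 / 9954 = 4.96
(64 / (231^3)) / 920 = 8 / 1417534965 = 0.00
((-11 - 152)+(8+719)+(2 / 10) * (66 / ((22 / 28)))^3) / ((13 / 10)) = 1191048 / 13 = 91619.08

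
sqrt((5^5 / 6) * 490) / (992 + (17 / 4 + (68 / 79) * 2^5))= 39500 * sqrt(3) / 138651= 0.49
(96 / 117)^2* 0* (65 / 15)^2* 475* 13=0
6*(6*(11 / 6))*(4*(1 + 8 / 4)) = 792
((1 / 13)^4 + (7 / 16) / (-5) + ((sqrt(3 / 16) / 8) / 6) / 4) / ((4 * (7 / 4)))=-0.01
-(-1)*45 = 45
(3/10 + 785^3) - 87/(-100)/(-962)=46535463353773/96200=483736625.30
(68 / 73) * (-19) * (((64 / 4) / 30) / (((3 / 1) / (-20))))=41344 / 657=62.93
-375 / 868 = -0.43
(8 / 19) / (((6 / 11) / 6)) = 88 / 19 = 4.63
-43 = -43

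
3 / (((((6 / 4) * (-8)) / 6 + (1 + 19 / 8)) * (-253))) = -24 / 2783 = -0.01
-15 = -15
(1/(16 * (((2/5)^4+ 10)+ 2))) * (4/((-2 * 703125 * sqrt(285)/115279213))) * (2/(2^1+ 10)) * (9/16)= -6067327 * sqrt(285)/10823040000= -0.01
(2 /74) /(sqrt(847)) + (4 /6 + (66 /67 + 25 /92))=sqrt(7) /2849 + 35569 /18492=1.92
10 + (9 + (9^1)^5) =59068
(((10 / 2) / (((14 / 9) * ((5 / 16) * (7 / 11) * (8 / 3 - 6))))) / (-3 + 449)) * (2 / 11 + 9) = -5454 / 54635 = -0.10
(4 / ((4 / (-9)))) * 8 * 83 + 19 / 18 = -107549 / 18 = -5974.94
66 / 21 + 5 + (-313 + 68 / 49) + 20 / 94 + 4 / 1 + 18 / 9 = -684582 / 2303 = -297.26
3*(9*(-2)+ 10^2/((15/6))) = 66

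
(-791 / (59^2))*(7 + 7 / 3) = -22148 / 10443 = -2.12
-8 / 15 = -0.53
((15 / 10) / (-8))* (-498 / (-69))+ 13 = 2143 / 184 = 11.65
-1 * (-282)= 282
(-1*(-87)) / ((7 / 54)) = 4698 / 7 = 671.14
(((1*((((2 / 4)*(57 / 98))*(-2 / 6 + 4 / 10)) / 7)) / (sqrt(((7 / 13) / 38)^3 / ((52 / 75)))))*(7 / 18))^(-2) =250151186250 / 70719863539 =3.54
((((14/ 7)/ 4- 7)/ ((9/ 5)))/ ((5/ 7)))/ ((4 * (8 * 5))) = -91/ 2880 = -0.03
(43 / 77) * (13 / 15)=559 / 1155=0.48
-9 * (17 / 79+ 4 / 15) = -1713 / 395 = -4.34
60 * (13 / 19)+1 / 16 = 12499 / 304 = 41.12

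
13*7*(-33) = -3003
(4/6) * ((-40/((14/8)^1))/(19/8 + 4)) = -2560/1071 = -2.39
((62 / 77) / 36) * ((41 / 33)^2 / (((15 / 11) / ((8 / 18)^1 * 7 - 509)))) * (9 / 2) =-237261383 / 4116420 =-57.64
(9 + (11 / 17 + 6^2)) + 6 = 878 / 17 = 51.65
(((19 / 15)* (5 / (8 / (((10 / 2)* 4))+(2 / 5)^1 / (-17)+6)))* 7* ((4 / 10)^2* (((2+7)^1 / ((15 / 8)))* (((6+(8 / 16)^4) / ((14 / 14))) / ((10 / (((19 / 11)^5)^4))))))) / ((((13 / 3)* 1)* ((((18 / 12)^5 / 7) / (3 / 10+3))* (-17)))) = -27157101864244822772538914076056 / 3635946151589775036091381875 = -7469.06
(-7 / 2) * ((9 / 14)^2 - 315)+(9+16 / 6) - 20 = 183577 / 168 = 1092.72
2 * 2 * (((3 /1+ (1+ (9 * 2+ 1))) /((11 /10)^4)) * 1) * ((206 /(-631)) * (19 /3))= -3600880000 /27715413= -129.92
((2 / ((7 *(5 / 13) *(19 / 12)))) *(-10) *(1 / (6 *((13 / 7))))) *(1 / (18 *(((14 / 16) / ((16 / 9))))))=-512 / 10773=-0.05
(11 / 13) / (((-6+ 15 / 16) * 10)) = -88 / 5265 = -0.02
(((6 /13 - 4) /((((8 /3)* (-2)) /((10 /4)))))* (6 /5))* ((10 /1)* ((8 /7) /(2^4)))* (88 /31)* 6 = 68310 /2821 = 24.21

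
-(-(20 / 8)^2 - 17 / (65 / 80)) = 1413 / 52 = 27.17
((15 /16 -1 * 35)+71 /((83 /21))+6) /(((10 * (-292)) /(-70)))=-93877 /387776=-0.24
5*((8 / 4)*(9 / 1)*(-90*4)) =-32400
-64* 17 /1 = -1088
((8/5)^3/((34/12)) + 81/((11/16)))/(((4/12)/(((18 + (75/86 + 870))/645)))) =106553591928/216101875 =493.07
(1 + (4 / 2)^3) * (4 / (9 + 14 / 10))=45 / 13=3.46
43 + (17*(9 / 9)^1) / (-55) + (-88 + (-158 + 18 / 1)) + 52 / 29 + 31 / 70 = -4088023 / 22330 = -183.07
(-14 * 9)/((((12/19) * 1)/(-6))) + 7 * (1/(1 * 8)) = 9583/8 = 1197.88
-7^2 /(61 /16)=-784 /61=-12.85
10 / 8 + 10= 45 / 4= 11.25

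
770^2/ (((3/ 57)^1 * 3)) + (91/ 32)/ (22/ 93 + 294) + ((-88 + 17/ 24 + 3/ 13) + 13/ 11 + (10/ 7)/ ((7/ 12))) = 69117350309932835/ 18406996608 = 3754949.91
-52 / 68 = -0.76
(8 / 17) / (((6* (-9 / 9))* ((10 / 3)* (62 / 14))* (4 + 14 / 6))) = -42 / 50065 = -0.00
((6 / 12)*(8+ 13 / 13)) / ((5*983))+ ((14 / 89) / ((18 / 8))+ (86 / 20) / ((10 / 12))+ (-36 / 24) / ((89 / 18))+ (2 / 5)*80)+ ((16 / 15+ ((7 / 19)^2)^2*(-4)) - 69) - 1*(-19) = -61975772569651 / 5130626997150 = -12.08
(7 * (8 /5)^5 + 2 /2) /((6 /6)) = 232501 /3125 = 74.40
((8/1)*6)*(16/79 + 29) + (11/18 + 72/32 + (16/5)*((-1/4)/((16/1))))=9986227/7110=1404.53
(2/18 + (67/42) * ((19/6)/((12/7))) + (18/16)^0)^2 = 16.47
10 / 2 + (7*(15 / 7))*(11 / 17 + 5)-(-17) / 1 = 1814 / 17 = 106.71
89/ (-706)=-0.13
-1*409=-409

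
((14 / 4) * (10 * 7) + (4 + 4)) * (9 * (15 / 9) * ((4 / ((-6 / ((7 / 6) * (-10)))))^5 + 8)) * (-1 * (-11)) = 23393513834680 / 19683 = 1188513632.81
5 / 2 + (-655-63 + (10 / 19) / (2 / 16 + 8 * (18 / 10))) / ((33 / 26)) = -410309869 / 728574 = -563.17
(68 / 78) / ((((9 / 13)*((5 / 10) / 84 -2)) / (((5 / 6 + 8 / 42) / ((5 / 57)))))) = -111112 / 15075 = -7.37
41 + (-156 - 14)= -129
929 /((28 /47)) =43663 /28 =1559.39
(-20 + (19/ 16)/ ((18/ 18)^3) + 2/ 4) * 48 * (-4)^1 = 3516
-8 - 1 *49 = -57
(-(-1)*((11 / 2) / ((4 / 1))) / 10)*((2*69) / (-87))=-253 / 1160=-0.22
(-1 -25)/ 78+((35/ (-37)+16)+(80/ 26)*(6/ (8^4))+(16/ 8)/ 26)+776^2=222454099841/ 369408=602190.80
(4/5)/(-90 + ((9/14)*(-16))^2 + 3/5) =196/4017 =0.05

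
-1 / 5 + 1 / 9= -4 / 45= -0.09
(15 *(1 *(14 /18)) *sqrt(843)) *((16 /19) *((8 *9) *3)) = 40320 *sqrt(843) /19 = 61614.19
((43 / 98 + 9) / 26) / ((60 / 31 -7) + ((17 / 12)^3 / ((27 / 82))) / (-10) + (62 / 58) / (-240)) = -48497454000 / 792521128763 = -0.06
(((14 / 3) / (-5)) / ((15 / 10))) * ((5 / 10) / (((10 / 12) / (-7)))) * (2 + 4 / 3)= 392 / 45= 8.71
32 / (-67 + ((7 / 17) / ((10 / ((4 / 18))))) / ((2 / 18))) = -0.48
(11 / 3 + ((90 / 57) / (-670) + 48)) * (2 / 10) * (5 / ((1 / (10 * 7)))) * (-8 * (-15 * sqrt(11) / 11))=552456800 * sqrt(11) / 14003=130849.95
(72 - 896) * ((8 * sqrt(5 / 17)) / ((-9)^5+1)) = 824 * sqrt(85) / 125477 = 0.06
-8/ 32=-0.25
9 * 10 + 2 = 92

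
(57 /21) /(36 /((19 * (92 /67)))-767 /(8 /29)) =-66424 /68007569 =-0.00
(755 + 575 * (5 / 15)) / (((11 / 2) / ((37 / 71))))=2960 / 33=89.70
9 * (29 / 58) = 9 / 2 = 4.50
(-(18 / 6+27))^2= 900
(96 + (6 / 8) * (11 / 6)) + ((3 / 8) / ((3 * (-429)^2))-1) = 35473903 / 368082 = 96.38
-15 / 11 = -1.36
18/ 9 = 2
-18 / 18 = -1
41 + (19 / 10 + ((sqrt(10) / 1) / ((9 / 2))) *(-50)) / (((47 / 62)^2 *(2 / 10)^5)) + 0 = -180698.01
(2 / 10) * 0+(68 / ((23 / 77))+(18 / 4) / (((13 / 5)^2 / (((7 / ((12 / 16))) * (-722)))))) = -16551416 / 3887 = -4258.15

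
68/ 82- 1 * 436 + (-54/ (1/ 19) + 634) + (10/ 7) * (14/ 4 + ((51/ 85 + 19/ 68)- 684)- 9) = -17670903/ 9758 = -1810.91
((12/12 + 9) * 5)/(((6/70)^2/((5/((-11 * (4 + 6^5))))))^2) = 37515625/11864776968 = 0.00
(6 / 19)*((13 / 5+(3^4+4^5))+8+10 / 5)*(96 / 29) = 3218688 / 2755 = 1168.31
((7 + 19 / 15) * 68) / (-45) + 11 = -1007 / 675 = -1.49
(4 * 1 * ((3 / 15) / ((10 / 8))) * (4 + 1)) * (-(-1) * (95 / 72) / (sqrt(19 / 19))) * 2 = 8.44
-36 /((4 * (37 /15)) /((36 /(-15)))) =8.76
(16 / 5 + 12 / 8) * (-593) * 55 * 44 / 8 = -3372391 / 4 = -843097.75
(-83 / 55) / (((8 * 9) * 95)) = -83 / 376200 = -0.00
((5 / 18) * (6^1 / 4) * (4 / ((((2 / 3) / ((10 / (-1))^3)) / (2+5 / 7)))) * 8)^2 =144400000000 / 49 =2946938775.51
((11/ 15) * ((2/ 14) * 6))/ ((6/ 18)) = 66/ 35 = 1.89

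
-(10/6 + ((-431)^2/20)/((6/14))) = -1300427/60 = -21673.78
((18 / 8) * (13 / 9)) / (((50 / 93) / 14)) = 8463 / 100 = 84.63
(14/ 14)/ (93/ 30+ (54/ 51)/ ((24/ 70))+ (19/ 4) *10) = 170/ 9127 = 0.02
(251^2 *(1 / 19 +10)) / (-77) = -12033191 / 1463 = -8225.01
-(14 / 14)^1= -1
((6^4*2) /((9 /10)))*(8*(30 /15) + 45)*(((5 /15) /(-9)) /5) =-3904 /3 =-1301.33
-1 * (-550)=550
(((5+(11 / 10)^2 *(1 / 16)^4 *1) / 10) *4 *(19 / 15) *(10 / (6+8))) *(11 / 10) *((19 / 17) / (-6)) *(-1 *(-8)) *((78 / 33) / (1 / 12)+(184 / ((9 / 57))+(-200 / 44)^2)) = -434541143707081 / 120637440000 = -3602.04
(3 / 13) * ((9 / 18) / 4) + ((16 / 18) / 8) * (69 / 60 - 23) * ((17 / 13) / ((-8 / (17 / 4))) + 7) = -88007 / 5760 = -15.28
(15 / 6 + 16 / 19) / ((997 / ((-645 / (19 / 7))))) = -573405 / 719834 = -0.80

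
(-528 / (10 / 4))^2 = 1115136 / 25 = 44605.44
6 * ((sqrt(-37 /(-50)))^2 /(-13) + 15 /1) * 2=58278 /325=179.32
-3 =-3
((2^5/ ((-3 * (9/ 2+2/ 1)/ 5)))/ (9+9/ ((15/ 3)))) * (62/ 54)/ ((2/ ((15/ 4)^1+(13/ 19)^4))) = -6414082900/ 3705156351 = -1.73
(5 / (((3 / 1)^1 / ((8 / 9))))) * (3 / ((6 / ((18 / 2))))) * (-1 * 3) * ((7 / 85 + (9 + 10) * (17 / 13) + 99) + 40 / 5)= -583124 / 221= -2638.57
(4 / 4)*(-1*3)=-3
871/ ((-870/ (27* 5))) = -135.16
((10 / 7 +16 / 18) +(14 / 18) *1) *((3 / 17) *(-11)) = -715 / 119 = -6.01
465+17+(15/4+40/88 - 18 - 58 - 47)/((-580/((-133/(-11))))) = 484.48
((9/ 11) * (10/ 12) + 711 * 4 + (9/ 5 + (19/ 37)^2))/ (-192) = -14.83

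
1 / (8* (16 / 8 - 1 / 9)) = 9 / 136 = 0.07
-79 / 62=-1.27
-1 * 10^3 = -1000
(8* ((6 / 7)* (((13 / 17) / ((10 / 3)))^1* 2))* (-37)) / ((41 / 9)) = -623376 / 24395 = -25.55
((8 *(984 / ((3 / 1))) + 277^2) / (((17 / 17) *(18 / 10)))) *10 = 440850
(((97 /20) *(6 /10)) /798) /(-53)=-97 /1409800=-0.00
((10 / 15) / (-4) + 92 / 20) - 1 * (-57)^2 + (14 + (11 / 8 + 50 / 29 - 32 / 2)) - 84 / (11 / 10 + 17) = -2045918527 / 629880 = -3248.11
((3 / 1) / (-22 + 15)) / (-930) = 1 / 2170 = 0.00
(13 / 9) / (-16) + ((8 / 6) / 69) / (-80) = -1499 / 16560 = -0.09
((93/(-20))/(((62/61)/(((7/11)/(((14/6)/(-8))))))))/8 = 549/440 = 1.25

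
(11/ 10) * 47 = 517/ 10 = 51.70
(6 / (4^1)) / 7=3 / 14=0.21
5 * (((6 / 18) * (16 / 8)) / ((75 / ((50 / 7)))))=20 / 63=0.32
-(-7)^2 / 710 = -49 / 710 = -0.07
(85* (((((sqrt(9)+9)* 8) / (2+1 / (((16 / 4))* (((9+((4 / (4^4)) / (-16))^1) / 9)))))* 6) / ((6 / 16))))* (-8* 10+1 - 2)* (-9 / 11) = 3845539.09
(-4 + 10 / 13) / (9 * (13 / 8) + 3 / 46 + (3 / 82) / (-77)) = -8132432 / 36976745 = -0.22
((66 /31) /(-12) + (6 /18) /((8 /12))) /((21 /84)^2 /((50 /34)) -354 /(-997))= 3988000 /4915019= 0.81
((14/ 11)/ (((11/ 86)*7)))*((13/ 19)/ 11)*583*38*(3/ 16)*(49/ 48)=1451723/ 3872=374.93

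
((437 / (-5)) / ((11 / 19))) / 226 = -8303 / 12430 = -0.67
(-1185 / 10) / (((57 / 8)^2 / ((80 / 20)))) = -10112 / 1083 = -9.34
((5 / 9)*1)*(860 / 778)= 2150 / 3501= 0.61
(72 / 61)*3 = 216 / 61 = 3.54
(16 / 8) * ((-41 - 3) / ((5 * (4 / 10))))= -44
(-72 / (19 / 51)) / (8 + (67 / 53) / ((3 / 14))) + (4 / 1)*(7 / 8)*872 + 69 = 3837263 / 1235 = 3107.10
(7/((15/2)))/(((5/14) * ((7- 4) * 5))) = 196/1125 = 0.17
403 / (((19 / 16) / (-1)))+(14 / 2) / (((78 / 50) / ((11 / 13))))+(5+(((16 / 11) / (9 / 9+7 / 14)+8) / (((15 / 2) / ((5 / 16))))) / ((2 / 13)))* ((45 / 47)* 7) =-2846513069 / 9960522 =-285.78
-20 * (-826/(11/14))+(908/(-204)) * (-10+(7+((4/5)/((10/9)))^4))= 1536731765601/73046875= 21037.61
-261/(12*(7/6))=-18.64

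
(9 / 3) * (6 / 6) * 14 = 42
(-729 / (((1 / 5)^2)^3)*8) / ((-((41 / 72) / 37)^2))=646704648000000 / 1681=384714246281.98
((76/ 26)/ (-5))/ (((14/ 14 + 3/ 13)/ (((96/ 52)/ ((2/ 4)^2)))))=-228/ 65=-3.51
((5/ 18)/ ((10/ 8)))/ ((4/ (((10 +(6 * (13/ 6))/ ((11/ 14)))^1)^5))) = 1061412655616/ 1449459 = 732281.94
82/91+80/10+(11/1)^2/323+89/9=5069746/264537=19.16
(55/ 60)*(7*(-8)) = -154/ 3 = -51.33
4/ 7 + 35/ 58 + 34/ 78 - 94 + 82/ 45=-90.57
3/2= 1.50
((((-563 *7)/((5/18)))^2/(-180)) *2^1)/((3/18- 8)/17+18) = -28515799116/223625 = -127516.15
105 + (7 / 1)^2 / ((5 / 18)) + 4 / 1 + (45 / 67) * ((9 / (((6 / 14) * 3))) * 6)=105059 / 335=313.61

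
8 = 8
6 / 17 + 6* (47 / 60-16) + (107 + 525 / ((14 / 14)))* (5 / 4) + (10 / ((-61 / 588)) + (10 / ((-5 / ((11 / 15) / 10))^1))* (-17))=94131523 / 155550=605.15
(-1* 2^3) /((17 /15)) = -120 /17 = -7.06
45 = 45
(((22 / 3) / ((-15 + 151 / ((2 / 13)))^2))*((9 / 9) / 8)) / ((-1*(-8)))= 11 / 89675736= 0.00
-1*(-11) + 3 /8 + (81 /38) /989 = 11.38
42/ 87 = 0.48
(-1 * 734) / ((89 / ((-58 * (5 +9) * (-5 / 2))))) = -16741.80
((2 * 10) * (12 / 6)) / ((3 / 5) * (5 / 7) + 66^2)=56 / 6099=0.01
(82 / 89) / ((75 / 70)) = 1148 / 1335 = 0.86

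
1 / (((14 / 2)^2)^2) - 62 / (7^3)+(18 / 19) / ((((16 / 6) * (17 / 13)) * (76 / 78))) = 11608721 / 117879496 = 0.10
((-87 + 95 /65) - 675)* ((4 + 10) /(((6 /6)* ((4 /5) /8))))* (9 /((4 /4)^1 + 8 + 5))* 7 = -6228810 /13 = -479139.23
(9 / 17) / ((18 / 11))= 11 / 34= 0.32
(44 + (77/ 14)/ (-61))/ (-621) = -0.07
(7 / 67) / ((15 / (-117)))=-273 / 335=-0.81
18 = 18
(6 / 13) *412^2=1018464 / 13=78343.38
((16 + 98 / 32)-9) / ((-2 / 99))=-15939 / 32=-498.09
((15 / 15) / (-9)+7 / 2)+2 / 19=1195 / 342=3.49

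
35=35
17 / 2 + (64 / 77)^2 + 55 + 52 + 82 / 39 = 54706205 / 462462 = 118.29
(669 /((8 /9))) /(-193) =-6021 /1544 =-3.90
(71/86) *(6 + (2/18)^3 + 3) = 232951/31347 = 7.43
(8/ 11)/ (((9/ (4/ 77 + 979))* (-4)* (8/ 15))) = -125645/ 3388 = -37.09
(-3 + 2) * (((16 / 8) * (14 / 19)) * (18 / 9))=-56 / 19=-2.95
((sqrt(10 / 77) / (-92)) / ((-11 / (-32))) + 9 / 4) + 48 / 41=561 / 164-8*sqrt(770) / 19481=3.41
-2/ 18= -1/ 9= -0.11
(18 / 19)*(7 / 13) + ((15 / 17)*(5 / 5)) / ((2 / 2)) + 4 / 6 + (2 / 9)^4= 56795777 / 27549639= 2.06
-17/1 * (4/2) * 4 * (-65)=8840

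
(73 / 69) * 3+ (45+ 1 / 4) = 4455 / 92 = 48.42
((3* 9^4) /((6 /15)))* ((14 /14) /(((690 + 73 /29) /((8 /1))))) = 568.45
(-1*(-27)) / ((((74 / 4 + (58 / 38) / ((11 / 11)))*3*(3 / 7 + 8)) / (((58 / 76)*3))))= 5481 / 44899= 0.12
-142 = -142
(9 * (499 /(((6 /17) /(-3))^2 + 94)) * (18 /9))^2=1684541814201 /184552225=9127.72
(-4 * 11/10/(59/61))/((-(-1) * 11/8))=-976/295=-3.31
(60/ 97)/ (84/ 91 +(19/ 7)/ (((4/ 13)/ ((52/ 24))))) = 131040/ 4244623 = 0.03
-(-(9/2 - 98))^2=-34969/4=-8742.25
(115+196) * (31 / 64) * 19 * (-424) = -9708487 / 8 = -1213560.88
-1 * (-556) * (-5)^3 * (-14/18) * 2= 973000/9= 108111.11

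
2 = 2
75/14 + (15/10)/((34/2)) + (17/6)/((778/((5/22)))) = 66557123/12220824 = 5.45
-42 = -42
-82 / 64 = -41 / 32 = -1.28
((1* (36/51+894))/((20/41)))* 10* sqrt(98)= 2182635* sqrt(2)/17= 181571.30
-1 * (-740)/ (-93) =-740/ 93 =-7.96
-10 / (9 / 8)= -80 / 9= -8.89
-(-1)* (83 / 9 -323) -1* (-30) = -2554 / 9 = -283.78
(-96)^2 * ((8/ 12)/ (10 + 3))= 472.62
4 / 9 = 0.44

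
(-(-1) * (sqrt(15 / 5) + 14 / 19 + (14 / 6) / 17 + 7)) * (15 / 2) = 72.05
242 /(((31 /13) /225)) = 707850 /31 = 22833.87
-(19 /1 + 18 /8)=-85 /4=-21.25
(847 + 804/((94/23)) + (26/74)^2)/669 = 1.56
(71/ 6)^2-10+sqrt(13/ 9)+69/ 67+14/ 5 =135.06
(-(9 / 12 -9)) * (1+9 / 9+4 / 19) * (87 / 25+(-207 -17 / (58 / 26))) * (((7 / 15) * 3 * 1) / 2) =-742576527 / 275500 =-2695.38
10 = 10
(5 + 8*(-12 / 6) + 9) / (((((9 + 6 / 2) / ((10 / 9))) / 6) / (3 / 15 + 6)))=-6.89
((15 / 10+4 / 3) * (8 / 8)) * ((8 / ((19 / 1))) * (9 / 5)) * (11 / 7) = 2244 / 665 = 3.37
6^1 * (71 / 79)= 426 / 79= 5.39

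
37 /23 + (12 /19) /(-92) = 700 /437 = 1.60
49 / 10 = 4.90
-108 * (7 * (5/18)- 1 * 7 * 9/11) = 4494/11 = 408.55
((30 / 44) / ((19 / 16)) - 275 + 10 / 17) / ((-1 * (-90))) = -21621 / 7106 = -3.04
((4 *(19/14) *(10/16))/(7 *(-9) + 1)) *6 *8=-2.63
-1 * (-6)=6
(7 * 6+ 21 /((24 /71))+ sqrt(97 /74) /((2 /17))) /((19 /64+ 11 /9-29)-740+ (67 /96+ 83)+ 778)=1.21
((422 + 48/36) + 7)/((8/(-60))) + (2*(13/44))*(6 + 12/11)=-780041/242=-3223.31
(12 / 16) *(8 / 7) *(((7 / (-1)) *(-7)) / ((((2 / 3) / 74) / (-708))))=-3300696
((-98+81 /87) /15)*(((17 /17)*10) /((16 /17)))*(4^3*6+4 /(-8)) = -36704785 /1392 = -26368.38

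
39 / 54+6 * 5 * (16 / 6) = 1453 / 18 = 80.72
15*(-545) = -8175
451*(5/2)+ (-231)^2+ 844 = 110665/2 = 55332.50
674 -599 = 75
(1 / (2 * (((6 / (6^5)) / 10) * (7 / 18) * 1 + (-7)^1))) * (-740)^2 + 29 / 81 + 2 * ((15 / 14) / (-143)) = -739823628889894 / 18914494599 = -39114.11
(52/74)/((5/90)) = 468/37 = 12.65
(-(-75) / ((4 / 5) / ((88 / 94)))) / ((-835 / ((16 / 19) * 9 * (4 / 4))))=-118800 / 149131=-0.80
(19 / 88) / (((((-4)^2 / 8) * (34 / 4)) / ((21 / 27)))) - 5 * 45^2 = -136322867 / 13464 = -10124.99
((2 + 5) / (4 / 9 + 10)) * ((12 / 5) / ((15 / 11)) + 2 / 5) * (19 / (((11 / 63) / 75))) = 6108291 / 517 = 11814.88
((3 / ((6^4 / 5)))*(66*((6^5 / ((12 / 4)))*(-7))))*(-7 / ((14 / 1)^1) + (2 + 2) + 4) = -103950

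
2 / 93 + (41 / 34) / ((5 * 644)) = 222773 / 10181640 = 0.02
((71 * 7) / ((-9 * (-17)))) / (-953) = -497 / 145809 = -0.00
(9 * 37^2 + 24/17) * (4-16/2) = -837924/17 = -49289.65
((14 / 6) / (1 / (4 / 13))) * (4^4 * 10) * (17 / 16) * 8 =609280 / 39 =15622.56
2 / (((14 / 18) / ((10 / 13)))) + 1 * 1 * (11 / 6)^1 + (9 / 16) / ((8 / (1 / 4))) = 535193 / 139776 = 3.83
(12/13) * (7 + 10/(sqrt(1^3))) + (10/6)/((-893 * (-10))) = 1093045/69654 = 15.69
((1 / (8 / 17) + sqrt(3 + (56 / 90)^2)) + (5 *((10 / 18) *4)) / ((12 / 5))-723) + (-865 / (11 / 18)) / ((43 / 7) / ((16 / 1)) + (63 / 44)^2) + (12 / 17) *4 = -78425057345 / 60562296 + 19 *sqrt(19) / 45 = -1293.11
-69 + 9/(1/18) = 93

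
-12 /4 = -3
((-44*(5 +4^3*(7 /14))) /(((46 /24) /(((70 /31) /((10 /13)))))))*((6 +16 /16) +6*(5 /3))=-42387.37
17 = 17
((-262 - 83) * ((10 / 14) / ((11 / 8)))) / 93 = -4600 / 2387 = -1.93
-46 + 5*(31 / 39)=-1639 / 39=-42.03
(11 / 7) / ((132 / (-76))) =-19 / 21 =-0.90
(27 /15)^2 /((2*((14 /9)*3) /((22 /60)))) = 891 /7000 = 0.13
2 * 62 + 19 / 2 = 267 / 2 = 133.50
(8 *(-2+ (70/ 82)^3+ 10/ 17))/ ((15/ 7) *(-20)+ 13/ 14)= 103625648/ 687762659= 0.15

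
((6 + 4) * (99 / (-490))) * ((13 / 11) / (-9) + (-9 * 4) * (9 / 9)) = 73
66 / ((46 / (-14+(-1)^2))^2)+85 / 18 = 47579 / 4761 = 9.99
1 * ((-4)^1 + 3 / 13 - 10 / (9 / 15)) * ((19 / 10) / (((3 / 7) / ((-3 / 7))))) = 15143 / 390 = 38.83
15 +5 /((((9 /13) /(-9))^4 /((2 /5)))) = 57137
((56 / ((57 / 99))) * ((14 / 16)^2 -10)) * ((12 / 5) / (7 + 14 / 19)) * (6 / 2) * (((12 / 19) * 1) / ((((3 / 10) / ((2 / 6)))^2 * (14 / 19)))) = -43340 / 49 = -884.49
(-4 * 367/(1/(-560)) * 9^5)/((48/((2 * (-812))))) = -1642371564960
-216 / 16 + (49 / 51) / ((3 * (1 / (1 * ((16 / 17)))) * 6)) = -209897 / 15606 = -13.45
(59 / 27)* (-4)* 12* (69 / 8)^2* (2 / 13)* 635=-762268.65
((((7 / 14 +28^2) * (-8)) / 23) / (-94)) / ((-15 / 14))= -14644 / 5405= -2.71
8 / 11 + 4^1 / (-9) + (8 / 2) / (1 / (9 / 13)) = 3928 / 1287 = 3.05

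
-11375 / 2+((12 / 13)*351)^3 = 68013073 / 2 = 34006536.50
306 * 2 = 612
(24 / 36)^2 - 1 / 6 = 5 / 18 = 0.28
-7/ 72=-0.10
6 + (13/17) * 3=141/17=8.29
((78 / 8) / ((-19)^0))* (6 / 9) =13 / 2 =6.50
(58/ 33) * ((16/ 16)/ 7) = 58/ 231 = 0.25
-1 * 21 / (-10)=21 / 10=2.10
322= 322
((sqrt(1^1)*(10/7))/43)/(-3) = -10/903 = -0.01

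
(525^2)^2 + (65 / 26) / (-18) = 2734889062495 / 36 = 75969140624.86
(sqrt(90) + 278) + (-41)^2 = 1968.49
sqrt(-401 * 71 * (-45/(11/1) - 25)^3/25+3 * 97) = sqrt(410496860851)/121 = 5295.04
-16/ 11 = -1.45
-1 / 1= -1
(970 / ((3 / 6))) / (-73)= -1940 / 73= -26.58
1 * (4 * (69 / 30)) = 46 / 5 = 9.20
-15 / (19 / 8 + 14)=-120 / 131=-0.92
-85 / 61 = -1.39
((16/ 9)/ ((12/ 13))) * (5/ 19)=260/ 513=0.51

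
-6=-6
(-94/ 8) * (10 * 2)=-235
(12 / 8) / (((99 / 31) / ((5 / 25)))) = 31 / 330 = 0.09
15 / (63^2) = 5 / 1323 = 0.00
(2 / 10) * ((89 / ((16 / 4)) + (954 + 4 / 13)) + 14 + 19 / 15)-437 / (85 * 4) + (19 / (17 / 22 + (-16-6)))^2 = 715304269166 / 3614825175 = 197.88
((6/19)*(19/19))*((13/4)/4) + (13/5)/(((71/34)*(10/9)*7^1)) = 786903/1888600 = 0.42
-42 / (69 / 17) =-238 / 23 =-10.35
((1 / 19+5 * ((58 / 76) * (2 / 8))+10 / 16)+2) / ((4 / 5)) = 345 / 76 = 4.54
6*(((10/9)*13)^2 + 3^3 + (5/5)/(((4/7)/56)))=54050/27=2001.85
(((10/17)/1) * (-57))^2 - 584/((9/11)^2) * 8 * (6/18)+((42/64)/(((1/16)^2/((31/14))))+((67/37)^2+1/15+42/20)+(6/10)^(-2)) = -158044242383/192281526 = -821.94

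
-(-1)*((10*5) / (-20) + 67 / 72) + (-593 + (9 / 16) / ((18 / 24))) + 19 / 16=-85339 / 144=-592.63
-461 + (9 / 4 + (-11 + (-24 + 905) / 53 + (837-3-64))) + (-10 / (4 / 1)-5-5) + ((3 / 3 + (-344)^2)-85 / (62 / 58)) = 118561.86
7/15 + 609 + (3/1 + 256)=13027/15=868.47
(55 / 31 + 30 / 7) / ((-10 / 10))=-1315 / 217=-6.06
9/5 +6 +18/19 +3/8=9.12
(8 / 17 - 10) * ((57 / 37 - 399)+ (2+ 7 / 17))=40254570 / 10693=3764.57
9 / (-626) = -9 / 626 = -0.01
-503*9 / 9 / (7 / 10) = -5030 / 7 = -718.57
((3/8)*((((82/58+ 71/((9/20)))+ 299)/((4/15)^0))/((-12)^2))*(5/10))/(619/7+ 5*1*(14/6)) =209279/35111808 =0.01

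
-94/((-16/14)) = 329/4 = 82.25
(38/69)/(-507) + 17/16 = 594103/559728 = 1.06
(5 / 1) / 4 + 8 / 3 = 47 / 12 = 3.92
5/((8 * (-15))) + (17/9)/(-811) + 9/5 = 1.76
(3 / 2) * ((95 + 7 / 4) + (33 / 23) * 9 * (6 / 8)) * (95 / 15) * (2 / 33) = 61.28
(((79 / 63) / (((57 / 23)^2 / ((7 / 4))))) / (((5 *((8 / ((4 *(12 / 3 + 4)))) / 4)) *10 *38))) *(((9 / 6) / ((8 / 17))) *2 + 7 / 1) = 4471637 / 111115800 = 0.04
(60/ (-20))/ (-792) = 1/ 264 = 0.00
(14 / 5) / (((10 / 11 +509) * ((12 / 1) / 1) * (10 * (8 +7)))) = 77 / 25240500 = 0.00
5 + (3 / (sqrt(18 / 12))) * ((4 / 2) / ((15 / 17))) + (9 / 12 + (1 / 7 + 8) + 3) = 34 * sqrt(6) / 15 + 473 / 28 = 22.45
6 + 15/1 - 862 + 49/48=-40319/48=-839.98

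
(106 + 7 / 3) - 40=205 / 3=68.33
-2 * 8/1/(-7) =16/7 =2.29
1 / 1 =1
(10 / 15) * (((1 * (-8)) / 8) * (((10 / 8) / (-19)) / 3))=5 / 342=0.01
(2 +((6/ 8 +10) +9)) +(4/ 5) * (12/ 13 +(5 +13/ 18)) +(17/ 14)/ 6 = 27.27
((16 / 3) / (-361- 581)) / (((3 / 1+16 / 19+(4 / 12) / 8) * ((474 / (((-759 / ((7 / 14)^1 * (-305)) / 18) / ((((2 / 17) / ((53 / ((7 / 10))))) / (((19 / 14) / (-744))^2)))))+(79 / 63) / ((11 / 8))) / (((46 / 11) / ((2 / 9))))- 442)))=-122808145248 / 3546474175702788187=-0.00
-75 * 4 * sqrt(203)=-300 * sqrt(203)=-4274.34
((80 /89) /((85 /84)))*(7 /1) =9408 /1513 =6.22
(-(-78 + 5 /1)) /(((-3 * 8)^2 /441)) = 3577 /64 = 55.89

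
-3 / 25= -0.12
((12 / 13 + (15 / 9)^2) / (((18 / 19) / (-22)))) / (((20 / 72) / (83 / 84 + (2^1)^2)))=-37918243 / 24570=-1543.27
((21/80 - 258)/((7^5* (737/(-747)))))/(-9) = -1711377/990940720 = -0.00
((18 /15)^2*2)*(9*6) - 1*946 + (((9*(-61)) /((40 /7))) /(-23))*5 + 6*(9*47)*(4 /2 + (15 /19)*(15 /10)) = 639062873 /87400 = 7311.93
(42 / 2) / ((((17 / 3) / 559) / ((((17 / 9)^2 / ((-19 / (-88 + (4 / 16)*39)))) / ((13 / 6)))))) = 1601621 / 114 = 14049.31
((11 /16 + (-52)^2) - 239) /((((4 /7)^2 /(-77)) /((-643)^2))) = -61541314330727 /256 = -240395759104.40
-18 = -18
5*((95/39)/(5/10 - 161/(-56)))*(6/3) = 7600/1053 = 7.22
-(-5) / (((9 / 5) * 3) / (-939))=-7825 / 9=-869.44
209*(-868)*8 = -1451296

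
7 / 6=1.17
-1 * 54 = -54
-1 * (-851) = 851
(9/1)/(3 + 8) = 9/11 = 0.82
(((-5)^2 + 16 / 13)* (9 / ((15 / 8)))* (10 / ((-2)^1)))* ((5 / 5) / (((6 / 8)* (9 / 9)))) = -10912 / 13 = -839.38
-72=-72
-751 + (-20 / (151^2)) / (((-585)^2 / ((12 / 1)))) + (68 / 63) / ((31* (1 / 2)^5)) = -84650444125417 / 112884444855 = -749.89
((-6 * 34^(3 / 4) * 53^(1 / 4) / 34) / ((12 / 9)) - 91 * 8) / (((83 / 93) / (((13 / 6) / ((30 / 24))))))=-586768 / 415 - 3627 * 34^(3 / 4) * 53^(1 / 4) / 14110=-1423.66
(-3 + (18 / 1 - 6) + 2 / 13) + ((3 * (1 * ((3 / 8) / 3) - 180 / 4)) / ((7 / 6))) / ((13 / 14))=-2993 / 26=-115.12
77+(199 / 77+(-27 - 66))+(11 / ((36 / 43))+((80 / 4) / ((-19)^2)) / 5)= -265799 / 1000692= -0.27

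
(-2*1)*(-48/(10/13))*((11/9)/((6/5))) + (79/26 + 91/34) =264191/1989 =132.83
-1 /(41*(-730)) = 0.00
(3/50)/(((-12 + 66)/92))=23/225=0.10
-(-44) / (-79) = -44 / 79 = -0.56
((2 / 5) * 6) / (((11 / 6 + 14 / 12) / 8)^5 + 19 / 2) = 393216 / 1557695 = 0.25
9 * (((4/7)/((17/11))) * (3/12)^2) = 99/476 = 0.21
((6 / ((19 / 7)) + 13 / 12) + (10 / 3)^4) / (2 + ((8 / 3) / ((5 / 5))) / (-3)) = 780277 / 6840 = 114.08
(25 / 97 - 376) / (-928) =36447 / 90016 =0.40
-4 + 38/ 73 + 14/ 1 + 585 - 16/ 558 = 12128383/ 20367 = 595.49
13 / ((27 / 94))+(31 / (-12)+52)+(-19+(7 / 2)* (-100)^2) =3788173 / 108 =35075.68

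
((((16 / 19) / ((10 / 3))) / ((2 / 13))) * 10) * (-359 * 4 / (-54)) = 74672 / 171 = 436.68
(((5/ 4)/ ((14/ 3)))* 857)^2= 165251025/ 3136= 52694.84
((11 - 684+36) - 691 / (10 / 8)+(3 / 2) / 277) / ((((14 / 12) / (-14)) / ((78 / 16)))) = 385600527 / 5540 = 69602.98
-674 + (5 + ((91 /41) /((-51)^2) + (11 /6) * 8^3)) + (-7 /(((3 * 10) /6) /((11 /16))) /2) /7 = 4600045189 /17062560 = 269.60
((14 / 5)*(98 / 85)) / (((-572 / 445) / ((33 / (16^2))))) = -91581 / 282880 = -0.32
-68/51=-4/3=-1.33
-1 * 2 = -2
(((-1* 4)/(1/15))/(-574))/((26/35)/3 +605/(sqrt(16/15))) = -187200/2481786315919 +114345000* sqrt(15)/2481786315919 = 0.00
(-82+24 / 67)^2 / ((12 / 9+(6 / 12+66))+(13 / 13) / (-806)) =36174368100 / 368138401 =98.26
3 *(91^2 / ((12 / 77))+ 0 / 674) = 637637 / 4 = 159409.25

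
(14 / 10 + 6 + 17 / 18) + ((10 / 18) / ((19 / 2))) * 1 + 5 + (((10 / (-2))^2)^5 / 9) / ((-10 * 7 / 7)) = -92761978 / 855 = -108493.54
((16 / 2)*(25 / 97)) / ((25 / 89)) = 712 / 97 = 7.34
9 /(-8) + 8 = 55 /8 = 6.88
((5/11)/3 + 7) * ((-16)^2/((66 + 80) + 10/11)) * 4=15104/303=49.85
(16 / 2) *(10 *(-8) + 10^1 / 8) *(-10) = 6300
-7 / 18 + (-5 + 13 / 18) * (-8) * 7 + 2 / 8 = 2873 / 12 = 239.42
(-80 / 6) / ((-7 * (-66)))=-20 / 693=-0.03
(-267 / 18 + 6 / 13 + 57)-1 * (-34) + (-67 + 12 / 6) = 907 / 78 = 11.63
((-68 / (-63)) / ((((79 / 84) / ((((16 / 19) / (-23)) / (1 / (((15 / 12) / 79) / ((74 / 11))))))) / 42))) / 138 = -209440 / 6962840301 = -0.00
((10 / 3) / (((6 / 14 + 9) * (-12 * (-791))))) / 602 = 5 / 80814888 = 0.00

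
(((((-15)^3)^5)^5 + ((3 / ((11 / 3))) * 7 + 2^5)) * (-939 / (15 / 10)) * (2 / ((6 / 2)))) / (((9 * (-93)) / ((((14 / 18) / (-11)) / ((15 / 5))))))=1552170707616414775118464300320755899739953540146780025521522361486859153956174850463863550440 / 8203437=189209804087776230270125100000000000000000000000000000000000000000000000000000000000000.00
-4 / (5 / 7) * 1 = -28 / 5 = -5.60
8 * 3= 24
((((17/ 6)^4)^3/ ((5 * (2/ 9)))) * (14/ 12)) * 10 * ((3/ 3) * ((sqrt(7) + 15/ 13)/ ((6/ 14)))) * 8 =142742448121291445/ 2358180864 + 28548489624258289 * sqrt(7)/ 544195584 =199326808.21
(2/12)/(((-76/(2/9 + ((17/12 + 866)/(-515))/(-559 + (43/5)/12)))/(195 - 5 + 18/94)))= -62519929157/665500441608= -0.09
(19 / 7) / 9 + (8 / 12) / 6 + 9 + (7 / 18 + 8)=2243 / 126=17.80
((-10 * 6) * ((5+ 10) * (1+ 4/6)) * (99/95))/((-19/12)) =987.26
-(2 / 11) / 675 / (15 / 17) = -34 / 111375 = -0.00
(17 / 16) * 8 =17 / 2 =8.50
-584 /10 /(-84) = 73 /105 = 0.70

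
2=2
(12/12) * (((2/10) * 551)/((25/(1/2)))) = 551/250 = 2.20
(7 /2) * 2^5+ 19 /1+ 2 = 133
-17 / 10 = -1.70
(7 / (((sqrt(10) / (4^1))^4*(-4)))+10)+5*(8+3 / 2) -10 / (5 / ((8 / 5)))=2491 / 50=49.82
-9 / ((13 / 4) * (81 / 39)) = -4 / 3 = -1.33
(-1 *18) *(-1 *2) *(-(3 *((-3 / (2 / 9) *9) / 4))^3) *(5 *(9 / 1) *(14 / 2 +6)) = 15935694332.70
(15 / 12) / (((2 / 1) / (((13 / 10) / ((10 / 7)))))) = 91 / 160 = 0.57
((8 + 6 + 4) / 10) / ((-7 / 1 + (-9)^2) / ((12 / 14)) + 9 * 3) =27 / 1700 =0.02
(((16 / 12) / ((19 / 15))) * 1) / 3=20 / 57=0.35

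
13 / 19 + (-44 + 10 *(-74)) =-14883 / 19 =-783.32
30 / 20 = 3 / 2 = 1.50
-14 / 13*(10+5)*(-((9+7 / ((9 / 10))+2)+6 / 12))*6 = 1868.46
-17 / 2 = -8.50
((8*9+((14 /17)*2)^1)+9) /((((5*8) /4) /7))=1967 /34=57.85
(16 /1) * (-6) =-96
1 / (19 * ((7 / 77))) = 11 / 19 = 0.58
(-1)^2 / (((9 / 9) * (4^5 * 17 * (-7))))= -1 / 121856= -0.00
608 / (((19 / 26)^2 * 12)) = 5408 / 57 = 94.88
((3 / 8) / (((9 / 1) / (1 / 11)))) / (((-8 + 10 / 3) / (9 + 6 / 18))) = -1 / 132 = -0.01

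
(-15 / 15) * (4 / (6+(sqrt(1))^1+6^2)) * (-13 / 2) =26 / 43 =0.60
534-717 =-183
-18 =-18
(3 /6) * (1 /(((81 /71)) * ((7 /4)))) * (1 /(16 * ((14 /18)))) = 71 /3528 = 0.02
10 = 10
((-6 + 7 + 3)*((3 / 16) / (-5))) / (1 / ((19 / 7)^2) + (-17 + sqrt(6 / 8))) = 0.01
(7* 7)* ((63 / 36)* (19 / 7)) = 931 / 4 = 232.75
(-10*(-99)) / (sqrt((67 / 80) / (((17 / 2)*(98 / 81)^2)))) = 21560*sqrt(11390) / 603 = 3815.87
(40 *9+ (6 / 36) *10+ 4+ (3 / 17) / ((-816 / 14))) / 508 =2536243 / 3523488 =0.72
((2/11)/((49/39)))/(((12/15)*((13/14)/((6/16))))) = 45/616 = 0.07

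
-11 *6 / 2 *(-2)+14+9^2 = 161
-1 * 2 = -2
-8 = -8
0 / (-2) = 0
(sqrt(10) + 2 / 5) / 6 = 1 / 15 + sqrt(10) / 6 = 0.59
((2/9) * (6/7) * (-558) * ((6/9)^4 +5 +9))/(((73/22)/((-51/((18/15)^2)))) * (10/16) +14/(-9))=1066648000/1140951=934.88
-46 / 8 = -23 / 4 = -5.75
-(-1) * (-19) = -19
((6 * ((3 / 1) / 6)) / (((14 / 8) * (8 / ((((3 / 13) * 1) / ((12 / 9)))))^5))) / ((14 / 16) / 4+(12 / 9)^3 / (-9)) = -43046721 / 236419991994368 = -0.00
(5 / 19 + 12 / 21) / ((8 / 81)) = 8991 / 1064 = 8.45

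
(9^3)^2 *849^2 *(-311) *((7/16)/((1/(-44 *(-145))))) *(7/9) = -1034534752248735045/4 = -258633688062183761.25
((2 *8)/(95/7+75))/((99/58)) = 0.11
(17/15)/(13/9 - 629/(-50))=510/6311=0.08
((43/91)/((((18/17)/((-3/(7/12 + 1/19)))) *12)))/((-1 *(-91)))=-13889/7204470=-0.00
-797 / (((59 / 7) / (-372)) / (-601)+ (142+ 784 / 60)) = -6236540940 / 1213400063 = -5.14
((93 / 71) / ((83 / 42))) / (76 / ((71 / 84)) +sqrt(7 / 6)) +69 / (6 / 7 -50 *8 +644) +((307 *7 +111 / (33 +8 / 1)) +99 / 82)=219333112467582787 / 101863609976797 -39618 *sqrt(42) / 2899041181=2153.20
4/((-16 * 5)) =-1/20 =-0.05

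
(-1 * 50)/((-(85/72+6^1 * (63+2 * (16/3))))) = 3600/31909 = 0.11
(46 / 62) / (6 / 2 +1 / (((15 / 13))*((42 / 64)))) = 7245 / 42191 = 0.17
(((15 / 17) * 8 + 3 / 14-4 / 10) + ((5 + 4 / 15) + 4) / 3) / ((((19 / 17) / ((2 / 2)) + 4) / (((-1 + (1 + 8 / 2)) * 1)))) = 213386 / 27405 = 7.79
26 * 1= 26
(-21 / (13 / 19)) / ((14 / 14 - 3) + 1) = 399 / 13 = 30.69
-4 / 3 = -1.33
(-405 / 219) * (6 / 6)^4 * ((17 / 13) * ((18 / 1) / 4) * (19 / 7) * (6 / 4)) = -1177335 / 26572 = -44.31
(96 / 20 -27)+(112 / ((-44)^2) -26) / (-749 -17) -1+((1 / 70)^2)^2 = -25776850234657 / 1112695430000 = -23.17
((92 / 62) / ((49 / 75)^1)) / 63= 1150 / 31899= 0.04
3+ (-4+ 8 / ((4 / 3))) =5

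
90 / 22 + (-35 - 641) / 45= -5411 / 495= -10.93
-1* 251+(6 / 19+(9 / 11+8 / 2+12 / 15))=-256094 / 1045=-245.07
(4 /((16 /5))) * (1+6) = 35 /4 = 8.75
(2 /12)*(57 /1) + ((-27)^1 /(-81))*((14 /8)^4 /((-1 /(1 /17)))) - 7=30239 /13056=2.32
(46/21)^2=2116/441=4.80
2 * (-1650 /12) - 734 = -1009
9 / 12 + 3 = 15 / 4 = 3.75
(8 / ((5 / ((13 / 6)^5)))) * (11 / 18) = 46.69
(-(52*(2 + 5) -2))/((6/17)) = -3077/3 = -1025.67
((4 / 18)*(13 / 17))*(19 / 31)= 494 / 4743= 0.10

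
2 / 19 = 0.11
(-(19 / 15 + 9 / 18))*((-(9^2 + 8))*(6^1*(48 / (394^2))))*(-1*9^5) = -17224.92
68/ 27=2.52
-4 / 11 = -0.36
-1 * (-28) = 28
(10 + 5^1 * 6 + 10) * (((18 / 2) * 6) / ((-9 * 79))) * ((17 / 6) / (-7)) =850 / 553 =1.54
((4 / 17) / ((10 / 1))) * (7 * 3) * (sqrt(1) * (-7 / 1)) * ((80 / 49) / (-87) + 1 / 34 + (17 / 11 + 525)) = -839521037 / 460955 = -1821.26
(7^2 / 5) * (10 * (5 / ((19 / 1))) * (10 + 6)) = 7840 / 19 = 412.63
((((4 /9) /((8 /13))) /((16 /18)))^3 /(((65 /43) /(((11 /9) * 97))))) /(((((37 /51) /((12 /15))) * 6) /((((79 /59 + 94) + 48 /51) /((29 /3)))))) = 748785306841 /9723955200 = 77.00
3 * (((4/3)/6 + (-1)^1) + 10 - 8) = 11/3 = 3.67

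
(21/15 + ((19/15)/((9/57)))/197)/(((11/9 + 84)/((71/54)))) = 453406/20398365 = 0.02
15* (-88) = -1320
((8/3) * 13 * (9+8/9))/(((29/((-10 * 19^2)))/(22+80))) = -1136081440/261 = -4352802.45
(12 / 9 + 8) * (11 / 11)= 28 / 3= 9.33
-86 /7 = -12.29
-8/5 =-1.60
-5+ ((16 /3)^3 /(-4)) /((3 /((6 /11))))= -3533 /297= -11.90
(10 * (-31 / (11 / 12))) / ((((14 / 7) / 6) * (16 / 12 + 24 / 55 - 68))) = 20925 / 1366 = 15.32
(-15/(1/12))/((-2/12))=1080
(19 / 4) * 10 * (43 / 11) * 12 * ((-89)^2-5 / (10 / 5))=194082435 / 11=17643857.73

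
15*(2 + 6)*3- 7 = 353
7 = 7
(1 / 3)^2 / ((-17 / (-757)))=757 / 153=4.95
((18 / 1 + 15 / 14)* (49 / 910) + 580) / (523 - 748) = -151067 / 58500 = -2.58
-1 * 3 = -3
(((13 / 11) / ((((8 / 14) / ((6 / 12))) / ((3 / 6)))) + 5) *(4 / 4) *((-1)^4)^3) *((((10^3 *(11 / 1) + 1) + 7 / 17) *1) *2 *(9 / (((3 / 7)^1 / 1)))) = 476700798 / 187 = 2549202.13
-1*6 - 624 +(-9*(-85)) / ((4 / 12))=1665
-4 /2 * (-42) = 84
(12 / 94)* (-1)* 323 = -1938 / 47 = -41.23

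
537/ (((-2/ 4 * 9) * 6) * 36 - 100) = -537/ 1072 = -0.50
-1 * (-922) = 922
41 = 41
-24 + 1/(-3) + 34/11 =-701/33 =-21.24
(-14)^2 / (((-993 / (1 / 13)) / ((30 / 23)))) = -1960 / 98969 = -0.02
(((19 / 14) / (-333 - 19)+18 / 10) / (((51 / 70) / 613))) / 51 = 27129541 / 915552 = 29.63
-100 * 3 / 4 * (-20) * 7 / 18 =1750 / 3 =583.33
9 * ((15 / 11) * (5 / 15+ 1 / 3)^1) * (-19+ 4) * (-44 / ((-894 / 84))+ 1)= -1032750 / 1639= -630.11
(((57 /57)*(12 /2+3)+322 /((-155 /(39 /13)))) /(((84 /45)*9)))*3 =429 /868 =0.49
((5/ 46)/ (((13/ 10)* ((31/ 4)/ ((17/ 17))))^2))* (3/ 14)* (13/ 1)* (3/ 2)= 9000/ 2011373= 0.00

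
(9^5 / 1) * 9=531441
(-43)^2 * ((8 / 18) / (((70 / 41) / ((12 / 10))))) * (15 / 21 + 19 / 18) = 33810814 / 33075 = 1022.25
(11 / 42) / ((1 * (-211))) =-11 / 8862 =-0.00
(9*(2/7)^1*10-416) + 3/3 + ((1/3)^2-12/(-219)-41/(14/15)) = -3983179/9198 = -433.05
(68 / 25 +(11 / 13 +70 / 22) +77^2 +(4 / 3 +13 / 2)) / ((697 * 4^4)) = 127489819 / 3827366400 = 0.03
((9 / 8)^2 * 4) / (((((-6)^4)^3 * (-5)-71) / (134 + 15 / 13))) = -142317 / 2263853644208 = -0.00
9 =9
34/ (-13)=-34/ 13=-2.62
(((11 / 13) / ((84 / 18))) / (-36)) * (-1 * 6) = 11 / 364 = 0.03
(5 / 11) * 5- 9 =-74 / 11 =-6.73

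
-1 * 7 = -7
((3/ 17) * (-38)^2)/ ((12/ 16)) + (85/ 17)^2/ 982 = 5672457/ 16694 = 339.79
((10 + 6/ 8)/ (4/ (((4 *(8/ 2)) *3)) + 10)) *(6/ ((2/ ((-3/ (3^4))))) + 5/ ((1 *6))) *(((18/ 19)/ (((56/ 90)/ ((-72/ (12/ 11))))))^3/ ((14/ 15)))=-55144643214375/ 65873836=-837125.13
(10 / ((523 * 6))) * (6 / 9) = 10 / 4707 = 0.00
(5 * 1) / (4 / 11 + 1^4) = 11 / 3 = 3.67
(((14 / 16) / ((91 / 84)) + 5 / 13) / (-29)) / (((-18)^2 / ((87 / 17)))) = -31 / 47736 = -0.00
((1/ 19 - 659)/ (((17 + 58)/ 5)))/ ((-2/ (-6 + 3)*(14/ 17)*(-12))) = 5321/ 798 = 6.67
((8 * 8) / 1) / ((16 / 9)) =36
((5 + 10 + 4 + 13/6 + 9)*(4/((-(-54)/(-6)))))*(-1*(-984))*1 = -118736/9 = -13192.89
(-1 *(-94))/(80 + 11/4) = 376/331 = 1.14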